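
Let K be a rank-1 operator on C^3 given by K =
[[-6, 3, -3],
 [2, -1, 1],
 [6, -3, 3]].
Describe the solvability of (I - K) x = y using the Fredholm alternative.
(I - K) is invertible (det(I - K) = 5 ≠ 0), so for every y in C^3 the equation (I - K) x = y has a unique solution.

K has rank 1, so it is an outer product K = u v^T: every row of K is a multiple of one row vector. Reading off the entries, u = (-3, 1, 3) and v = (2, -1, 1) (row i of K equals u_i·v^T). A rank-one matrix u v^T satisfies K u = u (v·u) and kills the (2)-dimensional subspace v^⊥, so its characteristic polynomial is lambda^2 (lambda - v·u) with v·u = tr K = -4. Hence the eigenvalues of I - K are 1 (multiplicity 2) and 1 - (-4) = 5, so det(I - K) = 5. (Direct check: I - K =
[[7, -3, 3],
 [-2, 2, -1],
 [-6, 3, -2]]
has determinant 5.) The finite-dimensional Fredholm alternative says: either (I - K) is invertible, or ker(I - K) ≠ {0} and then range(I - K) = ker((I - K)^*)^⊥, with dim ker(I - K) = dim ker((I - K)^*). Since det(I - K) ≠ 0, 1 is not an eigenvalue of K and ker(I - K) = {0}, so we are in the first case: for every y there is a unique x = (I - K)^(-1) y. Explicitly, by the Sherman–Morrison formula, (I - u v^T)^(-1) = I + u v^T/(1 - v·u), i.e. (I - K)^(-1) = I + K/(5).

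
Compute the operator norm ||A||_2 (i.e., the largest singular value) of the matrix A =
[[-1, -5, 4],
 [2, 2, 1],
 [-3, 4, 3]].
||A||_2 ≈ 6.8365 (= sqrt(largest eigenvalue of A^T A))

||A||_2 = sigma_max(A) = sqrt(lambda_max(A^T A)). Form the symmetric matrix M = A^T A =
[[14, -3, -11],
 [-3, 45, -6],
 [-11, -6, 26]].
Its characteristic polynomial (trace, sum of principal 2x2 minors, determinant of M give the coefficients) is
  p(λ) = det(λ I - M) = λ^3 - 85λ^2 + 1998λ - 9801.
No integer candidate from the rational root theorem (±divisors of 9801) is a root, so the roots are irrational. The cubic discriminant is Δ = 229436145 > 0, so there are three distinct real roots. p(6) = -657 and p(7) = 363 have opposite signs, so a root lies in (6, 7); Newton's method refines it to λ ≈ 6.6292. p(31) = 243 and p(32) = -137 have opposite signs, so a root lies in (31, 32); Newton's method refines it to λ ≈ 31.6336. p(46) = -417 and p(47) = 163 have opposite signs, so a root lies in (46, 47); Newton's method refines it to λ ≈ 46.7372. Check (Vieta): the three roots sum to 85, matching tr M = 85.
So the eigenvalues of A^T A are ≈ 6.6292, 31.6336, 46.7372 (all ≥ 0, as they must be for A^T A). The largest is λ_max ≈ 46.7372, hence ||A||_2 = sqrt(λ_max) ≈ 6.8365.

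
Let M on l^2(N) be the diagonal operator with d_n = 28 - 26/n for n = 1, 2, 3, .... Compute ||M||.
||M|| = 28

For a diagonal operator on l^2 with entries d_n, ||M|| = sup_n |d_n|. Here d_1 = 2, d_2 = 15, ..., and d_n = 28 - 26/n increases monotonically toward 28. All terms lie in [2, 28), so |d_n| = d_n and the supremum is the limit 28, which is not attained by any individual d_n. Hence ||M|| = 28.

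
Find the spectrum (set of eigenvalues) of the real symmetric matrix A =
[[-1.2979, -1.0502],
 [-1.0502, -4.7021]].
sigma(A) ≈ {-5, -1}

A is real symmetric, so its spectrum consists of real eigenvalues. Expanding the characteristic polynomial of the displayed matrix gives
  det(λ I - A) = p(λ) = λ^2 + (6)λ + (5).
Solving p(λ) = 0 yields eigenvalues ≈ -5, -1. (A is shown rounded to 4 decimals, so these recover the underlying integer eigenvalues to within that precision.)
Verification: the trace of A = -6 equals the sum of eigenvalues -6, and det(A) ≈ 4.9999 matches the eigenvalue product 5.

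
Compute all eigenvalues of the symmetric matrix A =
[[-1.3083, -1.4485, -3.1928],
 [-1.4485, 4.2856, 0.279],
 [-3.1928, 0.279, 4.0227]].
sigma(A) ≈ {-3, 4, 6}

A is real symmetric, so its spectrum consists of real eigenvalues. Expanding the characteristic polynomial of the displayed matrix gives
  det(λ I - A) = p(λ) = λ^3 + (-7)λ^2 + (-6)λ + (72).
Solving p(λ) = 0 yields eigenvalues ≈ -3, 4, 6. (A is shown rounded to 4 decimals, so these recover the underlying integer eigenvalues to within that precision.)
Verification: the trace of A = 7 equals the sum of eigenvalues 7, and det(A) ≈ -71.9997 matches the eigenvalue product -72.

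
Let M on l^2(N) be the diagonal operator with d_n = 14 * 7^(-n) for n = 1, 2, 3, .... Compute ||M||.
||M|| = 2 (attained at n = 1)

For M diagonal, ||M|| = sup_n |d_n|. The sequence d_n = 14 * 7^(-n) is positive and strictly decreasing (ratio 7^(-1) < 1), so the supremum is d_1 = 14/7 = 2. Hence ||M|| = 2.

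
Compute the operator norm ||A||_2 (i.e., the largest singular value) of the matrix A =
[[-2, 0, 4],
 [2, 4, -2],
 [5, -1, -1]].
||A||_2 ≈ 6.8175 (= sqrt(largest eigenvalue of A^T A))

||A||_2 = sigma_max(A) = sqrt(lambda_max(A^T A)). Form the symmetric matrix M = A^T A =
[[33, 3, -17],
 [3, 17, -7],
 [-17, -7, 21]].
Its characteristic polynomial (trace, sum of principal 2x2 minors, determinant of M give the coefficients) is
  p(λ) = det(λ I - M) = λ^3 - 71λ^2 + 1264λ - 5776.
No integer candidate from the rational root theorem (±divisors of 5776) is a root, so the roots are irrational. The cubic discriminant is Δ = 136584256 > 0, so there are three distinct real roots. p(7) = -64 and p(8) = 304 have opposite signs, so a root lies in (7, 8); Newton's method refines it to λ ≈ 7.1564. p(17) = 106 and p(18) = -196 have opposite signs, so a root lies in (17, 18); Newton's method refines it to λ ≈ 17.3653. p(46) = -532 and p(47) = 616 have opposite signs, so a root lies in (46, 47); Newton's method refines it to λ ≈ 46.4783. Check (Vieta): the three roots sum to 71, matching tr M = 71.
So the eigenvalues of A^T A are ≈ 7.1564, 17.3653, 46.4783 (all ≥ 0, as they must be for A^T A). The largest is λ_max ≈ 46.4783, hence ||A||_2 = sqrt(λ_max) ≈ 6.8175.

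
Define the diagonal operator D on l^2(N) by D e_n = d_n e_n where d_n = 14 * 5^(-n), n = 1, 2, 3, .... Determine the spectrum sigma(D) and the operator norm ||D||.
sigma(D) = {14 * 5^(-n) : n ≥ 1} ∪ {0}; ||D|| = 14/5

A bounded diagonal operator on l^2 with diagonal entries d_n has spectrum equal to the closure of {d_n : n ≥ 1}: every d_n is an eigenvalue (with eigenvector e_n), so {d_n} ⊂ sigma(D); the spectrum is closed, so its closure is too; and for lambda not in the closure, (D - lambda I) has bounded inverse (the diagonal entries 1/(d_n - lambda) are bounded). For our sequence d_n = 14 * 5^(-n), n = 1, 2, 3, ...:
  - {d_n} = {14 * 5^(-n) : n ≥ 1}; the only limit point is 0
  - closure = {14 * 5^(-n) : n ≥ 1} ∪ {0}
For the norm: a diagonal operator has ||D|| = sup_n |d_n|. Here d_n = 14 * 5^(-n) is positive and decreasing, so sup_n |d_n| = d_1 = 14/5. So ||D|| = 14/5.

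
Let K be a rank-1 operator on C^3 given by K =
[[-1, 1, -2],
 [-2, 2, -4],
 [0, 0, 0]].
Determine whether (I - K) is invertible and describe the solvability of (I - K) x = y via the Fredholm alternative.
(I - K) is singular (det(I - K) = 0, i.e. 1 ∈ sigma(K)). (I - K) x = y is solvable iff y ⊥ ker((I - K)^*) = span{(-1, 1, -2)}, i.e. iff -y_1 + y_2 - 2y_3 = 0. When solvable, the solutions are x = y + c·(1, 2, 0), c arbitrary (ker(I - K) = span{(1, 2, 0)}, dimension 1).

K has rank 1, so it is an outer product K = u v^T: every row of K is a multiple of one row vector. Reading off the entries, u = (1, 2, 0) and v = (-1, 1, -2) (row i of K equals u_i·v^T). A rank-one matrix u v^T satisfies K u = u (v·u) and kills the (2)-dimensional subspace v^⊥, so its characteristic polynomial is lambda^2 (lambda - v·u) with v·u = tr K = 1. Hence the eigenvalues of I - K are 1 (multiplicity 2) and 1 - (1) = 0, so det(I - K) = 0. (Direct check: I - K =
[[2, -1, 2],
 [2, -1, 4],
 [0, 0, 1]]
has determinant 0.) So 1 is an eigenvalue of K and (I - K) is not invertible. The finite-dimensional Fredholm alternative says: either (I - K) is invertible, or ker(I - K) ≠ {0} and then range(I - K) = ker((I - K)^*)^⊥, with dim ker(I - K) = dim ker((I - K)^*). We are in the second case, so we need both kernels. Kernel of I - K: (I - K) u = u - u (v·u) = u - u = 0, so ker(I - K) = span{u} = span{(1, 2, 0)} (it is exactly 1-dimensional because rank(I - K) = 2). Kernel of the adjoint: K is real, so (I - K)^* = I - K^T = I - v u^T, and (I - v u^T) v = v - v (u·v) = 0; hence ker((I - K)^*) = span{v} = span{(-1, 1, -2)}. Therefore (I - K) x = y is solvable iff <y, v> = 0, i.e. iff -y_1 + y_2 - 2y_3 = 0. When this holds, K y = u (v·y) = 0, so (I - K) y = y and x = y is a particular solution; the full solution set is the line x = y + c·u = y + c·(1, 2, 0), c ∈ C.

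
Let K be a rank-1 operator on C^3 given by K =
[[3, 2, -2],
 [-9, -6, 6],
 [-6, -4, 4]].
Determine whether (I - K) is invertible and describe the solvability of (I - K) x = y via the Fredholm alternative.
(I - K) is singular (det(I - K) = 0, i.e. 1 ∈ sigma(K)). (I - K) x = y is solvable iff y ⊥ ker((I - K)^*) = span{(3, 2, -2)}, i.e. iff 3y_1 + 2y_2 - 2y_3 = 0. When solvable, the solutions are x = y + c·(1, -3, -2), c arbitrary (ker(I - K) = span{(1, -3, -2)}, dimension 1).

K has rank 1, so it is an outer product K = u v^T: every row of K is a multiple of one row vector. Reading off the entries, u = (1, -3, -2) and v = (3, 2, -2) (row i of K equals u_i·v^T). A rank-one matrix u v^T satisfies K u = u (v·u) and kills the (2)-dimensional subspace v^⊥, so its characteristic polynomial is lambda^2 (lambda - v·u) with v·u = tr K = 1. Hence the eigenvalues of I - K are 1 (multiplicity 2) and 1 - (1) = 0, so det(I - K) = 0. (Direct check: I - K =
[[-2, -2, 2],
 [9, 7, -6],
 [6, 4, -3]]
has determinant 0.) So 1 is an eigenvalue of K and (I - K) is not invertible. The finite-dimensional Fredholm alternative says: either (I - K) is invertible, or ker(I - K) ≠ {0} and then range(I - K) = ker((I - K)^*)^⊥, with dim ker(I - K) = dim ker((I - K)^*). We are in the second case, so we need both kernels. Kernel of I - K: (I - K) u = u - u (v·u) = u - u = 0, so ker(I - K) = span{u} = span{(1, -3, -2)} (it is exactly 1-dimensional because rank(I - K) = 2). Kernel of the adjoint: K is real, so (I - K)^* = I - K^T = I - v u^T, and (I - v u^T) v = v - v (u·v) = 0; hence ker((I - K)^*) = span{v} = span{(3, 2, -2)}. Therefore (I - K) x = y is solvable iff <y, v> = 0, i.e. iff 3y_1 + 2y_2 - 2y_3 = 0. When this holds, K y = u (v·y) = 0, so (I - K) y = y and x = y is a particular solution; the full solution set is the line x = y + c·u = y + c·(1, -3, -2), c ∈ C.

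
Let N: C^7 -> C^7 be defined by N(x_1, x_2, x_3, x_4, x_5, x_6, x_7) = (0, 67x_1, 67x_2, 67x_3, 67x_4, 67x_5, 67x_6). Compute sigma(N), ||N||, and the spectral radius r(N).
sigma(N) = {0}; ||N|| = 67; r(N) = 0. (N is nilpotent with N^7 = 0.)

On C^7, N is a strictly lower-triangular matrix with 67 on the subdiagonal and zeros elsewhere, so its characteristic polynomial is lambda^7 and every eigenvalue is 0: sigma(N) = {0}. For the operator norm, N e_i = 67e_{i+1} for i = 1, ..., 6 and N e_7 = 0, so the singular values of N are 67 (with multiplicity 6) and 0; hence ||N|| = 67. The spectral radius r(N) = max|lambda| = 0. Note ||N|| > r(N) — characteristic of non-normal nilpotent operators. Indeed N^7 = 0.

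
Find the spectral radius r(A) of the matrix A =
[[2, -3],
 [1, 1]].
r(A) = sqrt(5) ≈ 2.2361

The eigenvalues of A are the roots of its characteristic polynomial. With M = A (coefficients from the trace and determinant):
  p(λ) = det(λ I - M) = λ^2 - 3λ + 5.
For λ^2 - 3λ + 5 the discriminant is -11. It is negative, so the roots are the complex-conjugate pair λ = 3/2 ± (sqrt(11)/2) i ≈ 1.5 ± 1.6583i. For a conjugate pair the product of the roots equals the constant term, so |λ|^2 = 5 and |λ| = sqrt(5) ≈ 2.2361.
Thus the eigenvalues (to 4 decimals) are 1.5 ± 1.6583i (modulus 2.2361). The spectral radius is the largest modulus: r(A) = sqrt(5) ≈ 2.2361. (Cross-check: r(A) ≤ ||A||_2 ≈ 3.618; equality holds whenever A is normal, though it can also hold for some non-normal A.)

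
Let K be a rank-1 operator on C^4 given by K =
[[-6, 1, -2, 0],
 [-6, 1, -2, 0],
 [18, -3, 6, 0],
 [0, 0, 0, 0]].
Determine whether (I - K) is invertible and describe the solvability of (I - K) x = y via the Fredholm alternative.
(I - K) is singular (det(I - K) = 0, i.e. 1 ∈ sigma(K)). (I - K) x = y is solvable iff y ⊥ ker((I - K)^*) = span{(-6, 1, -2, 0)}, i.e. iff -6y_1 + y_2 - 2y_3 = 0. When solvable, the solutions are x = y + c·(1, 1, -3, 0), c arbitrary (ker(I - K) = span{(1, 1, -3, 0)}, dimension 1).

K has rank 1, so it is an outer product K = u v^T: every row of K is a multiple of one row vector. Reading off the entries, u = (1, 1, -3, 0) and v = (-6, 1, -2, 0) (row i of K equals u_i·v^T). A rank-one matrix u v^T satisfies K u = u (v·u) and kills the (3)-dimensional subspace v^⊥, so its characteristic polynomial is lambda^3 (lambda - v·u) with v·u = tr K = 1. Hence the eigenvalues of I - K are 1 (multiplicity 3) and 1 - (1) = 0, so det(I - K) = 0. (Direct check: I - K =
[[7, -1, 2, 0],
 [6, 0, 2, 0],
 [-18, 3, -5, 0],
 [0, 0, 0, 1]]
has determinant 0.) So 1 is an eigenvalue of K and (I - K) is not invertible. The finite-dimensional Fredholm alternative says: either (I - K) is invertible, or ker(I - K) ≠ {0} and then range(I - K) = ker((I - K)^*)^⊥, with dim ker(I - K) = dim ker((I - K)^*). We are in the second case, so we need both kernels. Kernel of I - K: (I - K) u = u - u (v·u) = u - u = 0, so ker(I - K) = span{u} = span{(1, 1, -3, 0)} (it is exactly 1-dimensional because rank(I - K) = 3). Kernel of the adjoint: K is real, so (I - K)^* = I - K^T = I - v u^T, and (I - v u^T) v = v - v (u·v) = 0; hence ker((I - K)^*) = span{v} = span{(-6, 1, -2, 0)}. Therefore (I - K) x = y is solvable iff <y, v> = 0, i.e. iff -6y_1 + y_2 - 2y_3 = 0. When this holds, K y = u (v·y) = 0, so (I - K) y = y and x = y is a particular solution; the full solution set is the line x = y + c·u = y + c·(1, 1, -3, 0), c ∈ C.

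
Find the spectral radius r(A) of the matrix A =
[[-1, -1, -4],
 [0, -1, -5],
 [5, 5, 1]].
r(A) ≈ 6.6147

The eigenvalues of A are the roots of its characteristic polynomial. With M = A (coefficients from the trace, the sum of principal 2x2 minors, and det A):
  p(λ) = det(λ I - M) = λ^3 + λ^2 + 44λ + 19.
No integer candidate from the rational root theorem (±divisors of 19) is a root, so the roots are irrational. The cubic discriminant is Δ = -333575 < 0, so there is one real root and a complex-conjugate pair. p(-1) = -25 and p(0) = 19 have opposite signs, so a root lies in (-1, 0); Newton's method refines it to λ ≈ -0.4342. Dividing out (λ - (-0.4342)) leaves approximately λ^2 + 0.5658λ + 43.7543. For λ^2 + 0.5658λ + 43.7543 the discriminant is -174.6972. It is negative, so the remaining roots are the complex-conjugate pair λ ≈ -0.2829 ± 6.6087i. Their product equals the constant term, so |λ|^2 ≈ 43.7543 and |λ| ≈ 6.6147.
Thus the eigenvalues (to 4 decimals) are -0.4342 (modulus 0.4342); -0.2829 ± 6.6087i (modulus 6.6147). The spectral radius is the largest modulus: r(A) ≈ 6.6147. (Cross-check: r(A) ≤ ||A||_2 ≈ 8.0272; equality holds whenever A is normal, though it can also hold for some non-normal A.)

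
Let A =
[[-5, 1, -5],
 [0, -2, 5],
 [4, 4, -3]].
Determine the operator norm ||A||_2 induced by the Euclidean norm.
||A||_2 ≈ 8.6269 (= sqrt(largest eigenvalue of A^T A))

||A||_2 = sigma_max(A) = sqrt(lambda_max(A^T A)). Form the symmetric matrix M = A^T A =
[[41, 11, 13],
 [11, 21, -27],
 [13, -27, 59]].
Its characteristic polynomial (trace, sum of principal 2x2 minors, determinant of M give the coefficients) is
  p(λ) = det(λ I - M) = λ^3 - 121λ^2 + 3500λ - 2500.
No integer candidate from the rational root theorem (±divisors of 2500) is a root, so the roots are irrational. The cubic discriminant is Δ = 9025390000 > 0, so there are three distinct real roots. p(0) = -2500 and p(1) = 880 have opposite signs, so a root lies in (0, 1); Newton's method refines it to λ ≈ 0.7327. p(45) = 1100 and p(46) = -200 have opposite signs, so a root lies in (45, 46); Newton's method refines it to λ ≈ 45.8446. p(74) = -872 and p(75) = 1250 have opposite signs, so a root lies in (74, 75); Newton's method refines it to λ ≈ 74.4227. Check (Vieta): the three roots sum to 121, matching tr M = 121.
So the eigenvalues of A^T A are ≈ 0.7327, 45.8446, 74.4227 (all ≥ 0, as they must be for A^T A). The largest is λ_max ≈ 74.4227, hence ||A||_2 = sqrt(λ_max) ≈ 8.6269.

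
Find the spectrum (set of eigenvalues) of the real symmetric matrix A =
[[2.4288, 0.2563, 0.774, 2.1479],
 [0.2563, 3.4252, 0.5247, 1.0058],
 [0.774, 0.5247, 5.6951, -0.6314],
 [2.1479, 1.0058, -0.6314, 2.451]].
sigma(A) ≈ {0, 3, 5, 6}

A is real symmetric, so its spectrum consists of real eigenvalues. Expanding the characteristic polynomial of the displayed matrix gives
  det(λ I - A) = p(λ) = λ^4 + (-14)λ^3 + (63.0012)λ^2 + (-90.005)λ + (0.0067).
Solving p(λ) = 0 yields eigenvalues ≈ 0, 3, 5, 6. (A is shown rounded to 4 decimals, so these recover the underlying integer eigenvalues to within that precision.)
Verification: the trace of A = 14 equals the sum of eigenvalues 14, and det(A) ≈ 0.0067 matches the eigenvalue product 0.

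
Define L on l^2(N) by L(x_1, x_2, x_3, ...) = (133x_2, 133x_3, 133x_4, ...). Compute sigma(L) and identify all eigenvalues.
sigma(L) = closed disk {z in C : |z| ≤ 133}; sigma_p(L) = open disk {z in C : |z| < 133}

Note L = 133·V where V is the unit left shift (V x)_k = x_{k+1}; so sigma(L) = 133·sigma(V) and ||L|| = 133||V||. ||L x||^2 = 17689sum_{k≥2} |x_k|^2 ≤ 17689||x||^2, with equality on {x : x_1 = 0}, so ||L|| = 133. For any lambda with |lambda| < 133, set r = lambda/133 (|r| < 1); the vector x = (1, r, r^2, ...) is in l^2 and satisfies L x = 133(r, r^2, ...) = lambda x, so lambda is an eigenvalue. On the boundary |lambda| = 133 the geometric series diverges, so no l^2 eigenvector exists, but these lambda lie in the approximate point spectrum. Hence sigma(L) is the closed disk of radius 133 and sigma_p(L) is the open disk.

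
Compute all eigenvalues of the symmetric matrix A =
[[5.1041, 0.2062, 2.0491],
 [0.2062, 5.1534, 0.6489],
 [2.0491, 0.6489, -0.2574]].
sigma(A) ≈ {-1, 5, 6}

A is real symmetric, so its spectrum consists of real eigenvalues. Expanding the characteristic polynomial of the displayed matrix gives
  det(λ I - A) = p(λ) = λ^3 + (-10)λ^2 + (19)λ + (29.9986).
Solving p(λ) = 0 yields eigenvalues ≈ -1, 5, 6. (A is shown rounded to 4 decimals, so these recover the underlying integer eigenvalues to within that precision.)
Verification: the trace of A = 10 equals the sum of eigenvalues 10, and det(A) ≈ -29.9986 matches the eigenvalue product -30.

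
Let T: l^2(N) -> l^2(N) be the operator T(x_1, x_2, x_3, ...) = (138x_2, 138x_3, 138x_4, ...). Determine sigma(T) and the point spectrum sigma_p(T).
sigma(T) = closed disk {z in C : |z| ≤ 138}; sigma_p(T) = open disk {z in C : |z| < 138}

Note T = 138·V where V is the unit left shift (V x)_k = x_{k+1}; so sigma(T) = 138·sigma(V) and ||T|| = 138||V||. ||T x||^2 = 19044sum_{k≥2} |x_k|^2 ≤ 19044||x||^2, with equality on {x : x_1 = 0}, so ||T|| = 138. For any lambda with |lambda| < 138, set r = lambda/138 (|r| < 1); the vector x = (1, r, r^2, ...) is in l^2 and satisfies T x = 138(r, r^2, ...) = lambda x, so lambda is an eigenvalue. On the boundary |lambda| = 138 the geometric series diverges, so no l^2 eigenvector exists, but these lambda lie in the approximate point spectrum. Hence sigma(T) is the closed disk of radius 138 and sigma_p(T) is the open disk.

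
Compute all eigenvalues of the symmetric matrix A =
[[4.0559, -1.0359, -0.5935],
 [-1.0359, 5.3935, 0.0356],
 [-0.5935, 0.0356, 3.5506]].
sigma(A) ≈ {3, 4, 6}

A is real symmetric, so its spectrum consists of real eigenvalues. Expanding the characteristic polynomial of the displayed matrix gives
  det(λ I - A) = p(λ) = λ^3 + (-13)λ^2 + (54)λ + (-72).
Solving p(λ) = 0 yields eigenvalues ≈ 3, 4, 6. (A is shown rounded to 4 decimals, so these recover the underlying integer eigenvalues to within that precision.)
Verification: the trace of A = 13 equals the sum of eigenvalues 13, and det(A) ≈ 71.9998 matches the eigenvalue product 72.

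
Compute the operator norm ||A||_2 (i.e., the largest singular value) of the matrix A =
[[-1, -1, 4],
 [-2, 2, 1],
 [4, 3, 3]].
||A||_2 ≈ 5.9664 (= sqrt(largest eigenvalue of A^T A))

||A||_2 = sigma_max(A) = sqrt(lambda_max(A^T A)). Form the symmetric matrix M = A^T A =
[[21, 9, 6],
 [9, 14, 7],
 [6, 7, 26]].
Its characteristic polynomial (trace, sum of principal 2x2 minors, determinant of M give the coefficients) is
  p(λ) = det(λ I - M) = λ^3 - 61λ^2 + 1038λ - 4761.
No integer candidate from the rational root theorem (±divisors of 4761) is a root, so the roots are irrational. The cubic discriminant is Δ = 27209169 > 0, so there are three distinct real roots. p(7) = -141 and p(8) = 151 have opposite signs, so a root lies in (7, 8); Newton's method refines it to λ ≈ 7.4502. p(17) = 169 and p(18) = -9 have opposite signs, so a root lies in (17, 18); Newton's method refines it to λ ≈ 17.9515. p(35) = -281 and p(36) = 207 have opposite signs, so a root lies in (35, 36); Newton's method refines it to λ ≈ 35.5983. Check (Vieta): the three roots sum to 61, matching tr M = 61.
So the eigenvalues of A^T A are ≈ 7.4502, 17.9515, 35.5983 (all ≥ 0, as they must be for A^T A). The largest is λ_max ≈ 35.5983, hence ||A||_2 = sqrt(λ_max) ≈ 5.9664.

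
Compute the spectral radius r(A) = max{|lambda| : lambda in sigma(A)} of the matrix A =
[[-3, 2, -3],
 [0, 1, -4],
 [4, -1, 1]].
r(A) ≈ 2.2956

The eigenvalues of A are the roots of its characteristic polynomial. With M = A (coefficients from the trace, the sum of principal 2x2 minors, and det A):
  p(λ) = det(λ I - M) = λ^3 + λ^2 + 3λ + 11.
No integer candidate from the rational root theorem (±divisors of 11) is a root, so the roots are irrational. The cubic discriminant is Δ = -2816 < 0, so there is one real root and a complex-conjugate pair. p(-3) = -16 and p(-2) = 1 have opposite signs, so a root lies in (-3, -2); Newton's method refines it to λ ≈ -2.0874. Dividing out (λ - (-2.0874)) leaves approximately λ^2 - 1.0874λ + 5.2698. For λ^2 - 1.0874λ + 5.2698 the discriminant is -19.8967. It is negative, so the remaining roots are the complex-conjugate pair λ ≈ 0.5437 ± 2.2303i. Their product equals the constant term, so |λ|^2 ≈ 5.2698 and |λ| ≈ 2.2956.
Thus the eigenvalues (to 4 decimals) are -2.0874 (modulus 2.0874); 0.5437 ± 2.2303i (modulus 2.2956). The spectral radius is the largest modulus: r(A) ≈ 2.2956. (Cross-check: r(A) ≤ ||A||_2 ≈ 6.6543; equality holds whenever A is normal, though it can also hold for some non-normal A.)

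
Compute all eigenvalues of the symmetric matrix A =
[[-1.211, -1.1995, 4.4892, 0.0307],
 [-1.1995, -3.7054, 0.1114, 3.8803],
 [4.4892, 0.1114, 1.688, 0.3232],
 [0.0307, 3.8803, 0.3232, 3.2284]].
sigma(A) ≈ {-6, -4, 5} (5 with multiplicity 2)

A is real symmetric, so its spectrum consists of real eigenvalues. Expanding the characteristic polynomial of the displayed matrix gives
  det(λ I - A) = p(λ) = λ^4 + (0)λ^3 + (-51)λ^2 + (10)λ + (600.0093).
Solving p(λ) = 0 yields eigenvalues ≈ -6, -4, 5, 5. (A is shown rounded to 4 decimals, so these recover the underlying integer eigenvalues to within that precision.)
Verification: the trace of A = 0 equals the sum of eigenvalues 0, and det(A) ≈ 600.0093 matches the eigenvalue product 600.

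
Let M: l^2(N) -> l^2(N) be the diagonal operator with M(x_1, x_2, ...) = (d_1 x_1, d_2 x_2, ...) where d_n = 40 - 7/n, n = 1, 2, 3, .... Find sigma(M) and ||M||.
sigma(M) = {40 - 7/n : n ≥ 1} ∪ {40}; ||M|| = 40

A bounded diagonal operator on l^2 with diagonal entries d_n has spectrum equal to the closure of {d_n : n ≥ 1}: every d_n is an eigenvalue (with eigenvector e_n), so {d_n} ⊂ sigma(M); the spectrum is closed, so its closure is too; and for lambda not in the closure, (M - lambda I) has bounded inverse (the diagonal entries 1/(d_n - lambda) are bounded). For our sequence d_n = 40 - 7/n, n = 1, 2, 3, ...:
  - {d_n} = {40 - 7/n : n ≥ 1}; the only limit point is 40
  - closure = {40 - 7/n : n ≥ 1} ∪ {40}
For the norm: a diagonal operator has ||M|| = sup_n |d_n|. Here d_n = 40 - 7/n increases monotonically from d_1 = 33 toward 40, with all terms in [33, 40); so sup_n |d_n| = 40 (the supremum is the limit, not attained). So ||M|| = 40.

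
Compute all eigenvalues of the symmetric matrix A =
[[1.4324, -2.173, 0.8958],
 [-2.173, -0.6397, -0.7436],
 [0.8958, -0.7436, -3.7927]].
sigma(A) ≈ {-4, -2, 3}

A is real symmetric, so its spectrum consists of real eigenvalues. Expanding the characteristic polynomial of the displayed matrix gives
  det(λ I - A) = p(λ) = λ^3 + (3)λ^2 + (-10)λ + (-24).
Solving p(λ) = 0 yields eigenvalues ≈ -4, -2, 3. (A is shown rounded to 4 decimals, so these recover the underlying integer eigenvalues to within that precision.)
Verification: the trace of A = -3 equals the sum of eigenvalues -3, and det(A) ≈ 24.0004 matches the eigenvalue product 24.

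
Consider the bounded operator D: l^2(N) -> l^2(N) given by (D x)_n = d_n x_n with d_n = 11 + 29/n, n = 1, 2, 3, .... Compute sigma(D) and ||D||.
sigma(D) = {11 + 29/n : n ≥ 1} ∪ {11}; ||D|| = 40

A bounded diagonal operator on l^2 with diagonal entries d_n has spectrum equal to the closure of {d_n : n ≥ 1}: every d_n is an eigenvalue (with eigenvector e_n), so {d_n} ⊂ sigma(D); the spectrum is closed, so its closure is too; and for lambda not in the closure, (D - lambda I) has bounded inverse (the diagonal entries 1/(d_n - lambda) are bounded). For our sequence d_n = 11 + 29/n, n = 1, 2, 3, ...:
  - {d_n} = {11 + 29/n : n ≥ 1}; the only limit point is 11
  - closure = {11 + 29/n : n ≥ 1} ∪ {11}
For the norm: a diagonal operator has ||D|| = sup_n |d_n|. Here d_n = 11 + 29/n is positive and decreasing, so sup_n |d_n| = d_1 = 11 + 29 = 40. So ||D|| = 40.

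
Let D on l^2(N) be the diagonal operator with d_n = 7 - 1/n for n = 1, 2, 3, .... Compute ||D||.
||D|| = 7

For a diagonal operator on l^2 with entries d_n, ||D|| = sup_n |d_n|. Here d_1 = 6, d_2 = 13/2, ..., and d_n = 7 - 1/n increases monotonically toward 7. All terms lie in [6, 7), so |d_n| = d_n and the supremum is the limit 7, which is not attained by any individual d_n. Hence ||D|| = 7.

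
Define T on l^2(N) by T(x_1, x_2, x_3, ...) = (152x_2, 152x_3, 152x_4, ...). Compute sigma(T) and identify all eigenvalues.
sigma(T) = closed disk {z in C : |z| ≤ 152}; sigma_p(T) = open disk {z in C : |z| < 152}

Note T = 152·V where V is the unit left shift (V x)_k = x_{k+1}; so sigma(T) = 152·sigma(V) and ||T|| = 152||V||. ||T x||^2 = 23104sum_{k≥2} |x_k|^2 ≤ 23104||x||^2, with equality on {x : x_1 = 0}, so ||T|| = 152. For any lambda with |lambda| < 152, set r = lambda/152 (|r| < 1); the vector x = (1, r, r^2, ...) is in l^2 and satisfies T x = 152(r, r^2, ...) = lambda x, so lambda is an eigenvalue. On the boundary |lambda| = 152 the geometric series diverges, so no l^2 eigenvector exists, but these lambda lie in the approximate point spectrum. Hence sigma(T) is the closed disk of radius 152 and sigma_p(T) is the open disk.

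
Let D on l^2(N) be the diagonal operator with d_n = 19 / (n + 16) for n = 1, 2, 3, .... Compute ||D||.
||D|| = 19/17 (attained at n = 1)

For D diagonal, ||D|| = sup_n |d_n| = sup_n 19/(n + 16). This is positive and strictly decreasing in n, so the supremum is attained at n = 1: d_1 = 19/(1 + 16) = 19/17. Hence ||D|| = 19/17.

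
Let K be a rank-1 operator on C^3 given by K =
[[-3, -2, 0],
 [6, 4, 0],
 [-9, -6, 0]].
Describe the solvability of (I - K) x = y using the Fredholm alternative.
(I - K) is singular (det(I - K) = 0, i.e. 1 ∈ sigma(K)). (I - K) x = y is solvable iff y ⊥ ker((I - K)^*) = span{(-3, -2, 0)}, i.e. iff -3y_1 - 2y_2 = 0. When solvable, the solutions are x = y + c·(1, -2, 3), c arbitrary (ker(I - K) = span{(1, -2, 3)}, dimension 1).

K has rank 1, so it is an outer product K = u v^T: every row of K is a multiple of one row vector. Reading off the entries, u = (1, -2, 3) and v = (-3, -2, 0) (row i of K equals u_i·v^T). A rank-one matrix u v^T satisfies K u = u (v·u) and kills the (2)-dimensional subspace v^⊥, so its characteristic polynomial is lambda^2 (lambda - v·u) with v·u = tr K = 1. Hence the eigenvalues of I - K are 1 (multiplicity 2) and 1 - (1) = 0, so det(I - K) = 0. (Direct check: I - K =
[[4, 2, 0],
 [-6, -3, 0],
 [9, 6, 1]]
has determinant 0.) So 1 is an eigenvalue of K and (I - K) is not invertible. The finite-dimensional Fredholm alternative says: either (I - K) is invertible, or ker(I - K) ≠ {0} and then range(I - K) = ker((I - K)^*)^⊥, with dim ker(I - K) = dim ker((I - K)^*). We are in the second case, so we need both kernels. Kernel of I - K: (I - K) u = u - u (v·u) = u - u = 0, so ker(I - K) = span{u} = span{(1, -2, 3)} (it is exactly 1-dimensional because rank(I - K) = 2). Kernel of the adjoint: K is real, so (I - K)^* = I - K^T = I - v u^T, and (I - v u^T) v = v - v (u·v) = 0; hence ker((I - K)^*) = span{v} = span{(-3, -2, 0)}. Therefore (I - K) x = y is solvable iff <y, v> = 0, i.e. iff -3y_1 - 2y_2 = 0. When this holds, K y = u (v·y) = 0, so (I - K) y = y and x = y is a particular solution; the full solution set is the line x = y + c·u = y + c·(1, -2, 3), c ∈ C.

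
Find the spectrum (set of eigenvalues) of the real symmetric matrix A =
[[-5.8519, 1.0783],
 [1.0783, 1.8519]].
sigma(A) ≈ {-6, 2}

A is real symmetric, so its spectrum consists of real eigenvalues. Expanding the characteristic polynomial of the displayed matrix gives
  det(λ I - A) = p(λ) = λ^2 + (4)λ + (-12).
Solving p(λ) = 0 yields eigenvalues ≈ -6, 2. (A is shown rounded to 4 decimals, so these recover the underlying integer eigenvalues to within that precision.)
Verification: the trace of A = -4 equals the sum of eigenvalues -4, and det(A) ≈ -11.9999 matches the eigenvalue product -12.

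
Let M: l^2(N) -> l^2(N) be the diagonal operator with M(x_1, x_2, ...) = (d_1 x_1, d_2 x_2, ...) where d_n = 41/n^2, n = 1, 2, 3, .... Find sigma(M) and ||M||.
sigma(M) = {41/n^2 : n ≥ 1} ∪ {0}; ||M|| = 41

A bounded diagonal operator on l^2 with diagonal entries d_n has spectrum equal to the closure of {d_n : n ≥ 1}: every d_n is an eigenvalue (with eigenvector e_n), so {d_n} ⊂ sigma(M); the spectrum is closed, so its closure is too; and for lambda not in the closure, (M - lambda I) has bounded inverse (the diagonal entries 1/(d_n - lambda) are bounded). For our sequence d_n = 41/n^2, n = 1, 2, 3, ...:
  - {d_n} = {41/n^2 : n ≥ 1}; the only limit point is 0
  - closure = {41/n^2 : n ≥ 1} ∪ {0}
For the norm: a diagonal operator has ||M|| = sup_n |d_n|. Here d_n = 41/n^2 is positive and decreasing, so sup_n |d_n| = d_1 = 41. So ||M|| = 41.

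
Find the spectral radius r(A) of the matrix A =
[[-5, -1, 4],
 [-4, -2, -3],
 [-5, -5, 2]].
r(A) ≈ 5.4631

The eigenvalues of A are the roots of its characteristic polynomial. With M = A (coefficients from the trace, the sum of principal 2x2 minors, and det A):
  p(λ) = det(λ I - M) = λ^3 + 5λ^2 - 3λ - 112.
No integer candidate from the rational root theorem (±divisors of 112) is a root, so the roots are irrational. The cubic discriminant is Δ = -252115 < 0, so there is one real root and a complex-conjugate pair. p(3) = -49 and p(4) = 20 have opposite signs, so a root lies in (3, 4); Newton's method refines it to λ ≈ 3.7526. Dividing out (λ - (3.7526)) leaves approximately λ^2 + 8.7526λ + 29.8456. For λ^2 + 8.7526λ + 29.8456 the discriminant is -42.7736. It is negative, so the remaining roots are the complex-conjugate pair λ ≈ -4.3763 ± 3.2701i. Their product equals the constant term, so |λ|^2 ≈ 29.8456 and |λ| ≈ 5.4631.
Thus the eigenvalues (to 4 decimals) are 3.7526 (modulus 3.7526); -4.3763 ± 3.2701i (modulus 5.4631). The spectral radius is the largest modulus: r(A) ≈ 5.4631. (Cross-check: r(A) ≤ ||A||_2 ≈ 9.785; equality holds whenever A is normal, though it can also hold for some non-normal A.)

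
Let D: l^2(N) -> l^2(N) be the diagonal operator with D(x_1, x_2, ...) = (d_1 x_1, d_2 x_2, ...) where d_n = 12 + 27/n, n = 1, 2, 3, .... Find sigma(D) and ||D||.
sigma(D) = {12 + 27/n : n ≥ 1} ∪ {12}; ||D|| = 39

A bounded diagonal operator on l^2 with diagonal entries d_n has spectrum equal to the closure of {d_n : n ≥ 1}: every d_n is an eigenvalue (with eigenvector e_n), so {d_n} ⊂ sigma(D); the spectrum is closed, so its closure is too; and for lambda not in the closure, (D - lambda I) has bounded inverse (the diagonal entries 1/(d_n - lambda) are bounded). For our sequence d_n = 12 + 27/n, n = 1, 2, 3, ...:
  - {d_n} = {12 + 27/n : n ≥ 1}; the only limit point is 12
  - closure = {12 + 27/n : n ≥ 1} ∪ {12}
For the norm: a diagonal operator has ||D|| = sup_n |d_n|. Here d_n = 12 + 27/n is positive and decreasing, so sup_n |d_n| = d_1 = 12 + 27 = 39. So ||D|| = 39.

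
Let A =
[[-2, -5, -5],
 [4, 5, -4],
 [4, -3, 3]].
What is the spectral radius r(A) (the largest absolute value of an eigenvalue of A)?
r(A) ≈ 7.5667

The eigenvalues of A are the roots of its characteristic polynomial. With M = A (coefficients from the trace, the sum of principal 2x2 minors, and det A):
  p(λ) = det(λ I - M) = λ^3 - 6λ^2 + 27λ - 294.
No integer candidate from the rational root theorem (±divisors of 294) is a root, so the roots are irrational. The cubic discriminant is Δ = -1782972 < 0, so there is one real root and a complex-conjugate pair. p(7) = -56 and p(8) = 50 have opposite signs, so a root lies in (7, 8); Newton's method refines it to λ ≈ 7.5667. Dividing out (λ - (7.5667)) leaves approximately λ^2 + 1.5667λ + 38.8546. For λ^2 + 1.5667λ + 38.8546 the discriminant is -152.9638. It is negative, so the remaining roots are the complex-conjugate pair λ ≈ -0.7833 ± 6.1839i. Their product equals the constant term, so |λ|^2 ≈ 38.8546 and |λ| ≈ 6.2333.
Thus the eigenvalues (to 4 decimals) are 7.5667 (modulus 7.5667); -0.7833 ± 6.1839i (modulus 6.2333). The spectral radius is the largest modulus: r(A) ≈ 7.5667. (Cross-check: r(A) ≤ ||A||_2 ≈ 8.2995; equality holds whenever A is normal, though it can also hold for some non-normal A.)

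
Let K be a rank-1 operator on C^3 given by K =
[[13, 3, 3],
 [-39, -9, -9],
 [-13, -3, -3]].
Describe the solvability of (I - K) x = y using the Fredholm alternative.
(I - K) is singular (det(I - K) = 0, i.e. 1 ∈ sigma(K)). (I - K) x = y is solvable iff y ⊥ ker((I - K)^*) = span{(13, 3, 3)}, i.e. iff 13y_1 + 3y_2 + 3y_3 = 0. When solvable, the solutions are x = y + c·(1, -3, -1), c arbitrary (ker(I - K) = span{(1, -3, -1)}, dimension 1).

K has rank 1, so it is an outer product K = u v^T: every row of K is a multiple of one row vector. Reading off the entries, u = (1, -3, -1) and v = (13, 3, 3) (row i of K equals u_i·v^T). A rank-one matrix u v^T satisfies K u = u (v·u) and kills the (2)-dimensional subspace v^⊥, so its characteristic polynomial is lambda^2 (lambda - v·u) with v·u = tr K = 1. Hence the eigenvalues of I - K are 1 (multiplicity 2) and 1 - (1) = 0, so det(I - K) = 0. (Direct check: I - K =
[[-12, -3, -3],
 [39, 10, 9],
 [13, 3, 4]]
has determinant 0.) So 1 is an eigenvalue of K and (I - K) is not invertible. The finite-dimensional Fredholm alternative says: either (I - K) is invertible, or ker(I - K) ≠ {0} and then range(I - K) = ker((I - K)^*)^⊥, with dim ker(I - K) = dim ker((I - K)^*). We are in the second case, so we need both kernels. Kernel of I - K: (I - K) u = u - u (v·u) = u - u = 0, so ker(I - K) = span{u} = span{(1, -3, -1)} (it is exactly 1-dimensional because rank(I - K) = 2). Kernel of the adjoint: K is real, so (I - K)^* = I - K^T = I - v u^T, and (I - v u^T) v = v - v (u·v) = 0; hence ker((I - K)^*) = span{v} = span{(13, 3, 3)}. Therefore (I - K) x = y is solvable iff <y, v> = 0, i.e. iff 13y_1 + 3y_2 + 3y_3 = 0. When this holds, K y = u (v·y) = 0, so (I - K) y = y and x = y is a particular solution; the full solution set is the line x = y + c·u = y + c·(1, -3, -1), c ∈ C.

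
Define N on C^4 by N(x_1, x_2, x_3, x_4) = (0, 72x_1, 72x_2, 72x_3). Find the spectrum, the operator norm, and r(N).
sigma(N) = {0}; ||N|| = 72; r(N) = 0. (N is nilpotent with N^4 = 0.)

On C^4, N is a strictly lower-triangular matrix with 72 on the subdiagonal and zeros elsewhere, so its characteristic polynomial is lambda^4 and every eigenvalue is 0: sigma(N) = {0}. For the operator norm, N e_i = 72e_{i+1} for i = 1, ..., 3 and N e_4 = 0, so the singular values of N are 72 (with multiplicity 3) and 0; hence ||N|| = 72. The spectral radius r(N) = max|lambda| = 0. Note ||N|| > r(N) — characteristic of non-normal nilpotent operators. Indeed N^4 = 0.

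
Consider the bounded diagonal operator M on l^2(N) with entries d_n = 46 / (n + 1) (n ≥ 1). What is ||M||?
||M|| = 23 (attained at n = 1)

For M diagonal, ||M|| = sup_n |d_n| = sup_n 46/(n + 1). This is positive and strictly decreasing in n, so the supremum is attained at n = 1: d_1 = 46/(1 + 1) = 23. Hence ||M|| = 23.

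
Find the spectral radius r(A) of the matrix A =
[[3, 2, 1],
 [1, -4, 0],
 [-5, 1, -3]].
r(A) ≈ 4.093

The eigenvalues of A are the roots of its characteristic polynomial. With M = A (coefficients from the trace, the sum of principal 2x2 minors, and det A):
  p(λ) = det(λ I - M) = λ^3 + 4λ^2 - 6λ - 23.
No integer candidate from the rational root theorem (±divisors of 23) is a root, so the roots are irrational. The cubic discriminant is Δ = 2981 > 0, so there are three distinct real roots. p(-5) = -18 and p(-4) = 1 have opposite signs, so a root lies in (-5, -4); Newton's method refines it to λ ≈ -4.093. p(-3) = 4 and p(-2) = -3 have opposite signs, so a root lies in (-3, -2); Newton's method refines it to λ ≈ -2.3245. p(2) = -11 and p(3) = 22 have opposite signs, so a root lies in (2, 3); Newton's method refines it to λ ≈ 2.4175. Check (Vieta): the three roots sum to -4, matching tr M = -4.
Thus the eigenvalues (to 4 decimals) are -4.093 (modulus 4.093); -2.3245 (modulus 2.3245); 2.4175 (modulus 2.4175). The spectral radius is the largest modulus: r(A) ≈ 4.093. (Cross-check: r(A) ≤ ||A||_2 ≈ 6.6951; equality holds whenever A is normal, though it can also hold for some non-normal A.)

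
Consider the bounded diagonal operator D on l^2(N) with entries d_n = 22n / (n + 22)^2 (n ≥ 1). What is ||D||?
||D|| = 1/4 (attained at n = 22)

For D diagonal, ||D|| = sup_n |d_n|. Treat f(x) = 22x / (x + 22)^2 for real x > 0. By the quotient rule, f'(x) = 22(22 - x)/(x + 22)^3, which is positive for x < 22 and negative for x > 22. So f has a unique maximum at x = 22, and since 22 is a positive integer, the supremum over n ≥ 1 is attained at n = 22: d_22 = 22·22/(22 + 22)^2 = 22·22/1936 = 1/4. Hence ||D|| = 1/4.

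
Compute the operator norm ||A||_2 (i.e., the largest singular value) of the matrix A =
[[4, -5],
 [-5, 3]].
||A||_2 = sqrt((75 + sqrt(4949))/2) ≈ 8.5249 (= sqrt(largest eigenvalue of A^T A))

||A||_2 = sigma_max(A) = sqrt(lambda_max(A^T A)). Form the symmetric matrix M = A^T A =
[[41, -35],
 [-35, 34]].
Its characteristic polynomial (trace, determinant of M give the coefficients) is
  p(λ) = det(λ I - M) = λ^2 - 75λ + 169.
For λ^2 - 75λ + 169 the discriminant is 4949. It is nonnegative but not a perfect square, so the roots are real and irrational: λ = (75 ± sqrt(4949))/2 ≈ 72.6746, 2.3254.
So the eigenvalues of A^T A are ≈ 2.3254, 72.6746 (all ≥ 0, as they must be for A^T A). The largest is λ_max = (75 + sqrt(4949))/2 ≈ 72.6746, hence ||A||_2 = sqrt(λ_max) = sqrt((75 + sqrt(4949))/2) ≈ 8.5249.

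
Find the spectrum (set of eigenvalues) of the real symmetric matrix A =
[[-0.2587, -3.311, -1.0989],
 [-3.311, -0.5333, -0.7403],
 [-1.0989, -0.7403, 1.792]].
sigma(A) ≈ {-4, 2, 3}

A is real symmetric, so its spectrum consists of real eigenvalues. Expanding the characteristic polynomial of the displayed matrix gives
  det(λ I - A) = p(λ) = λ^3 + (-1)λ^2 + (-14)λ + (24).
Solving p(λ) = 0 yields eigenvalues ≈ -4, 2, 3. (A is shown rounded to 4 decimals, so these recover the underlying integer eigenvalues to within that precision.)
Verification: the trace of A = 1 equals the sum of eigenvalues 1, and det(A) ≈ -23.9993 matches the eigenvalue product -24.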